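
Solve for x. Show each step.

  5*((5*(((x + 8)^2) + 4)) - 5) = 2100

Step 1. [5*((5*(((x + 8)^2) + 4)) - 5) = 2100] 5·(inner) — divide through by 5, so div: (5*(((x + 8)^2) + 4)) - 5 = 420.
Step 2. [(5*(((x + 8)^2) + 4)) - 5 = 420] the outer -5 inverts by adding 5. So sub: 5*(((x + 8)^2) + 4) = 425.
Step 3. [5*(((x + 8)^2) + 4) = 425] leading coefficient 5: divide by 5, so div: ((x + 8)^2) + 4 = 85.
Step 4. [((x + 8)^2) + 4 = 85] subtract 4: x sits inside (… + 4) ⇒ sub: (x + 8)^2 = 81.
Step 5. [(x + 8)^2 = 81] LHS squared, RHS 81 ≥ 0: apply √ (±). So sqrt: x + 8 = 9 or -9.
Step 6. [x + 8 = 9 or -9] +8 is outermost — subtract 8 both sides, so sub: x = 1 or -17.

Answer: x ∈ {-17, 1}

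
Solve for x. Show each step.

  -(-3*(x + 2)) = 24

Step 1. [-(-3*(x + 2)) = 24] leading − — multiply by −1, so neg: -3*(x + 2) = -24.
Step 2. [-3*(x + 2) = -24] divide by the outer -3. So div: x + 2 = 8.
Step 3. [x + 2 = 8] +2 is outermost — subtract 2 both sides ⇒ sub: x = 6.

Answer: x ∈ {6}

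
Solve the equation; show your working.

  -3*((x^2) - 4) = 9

Step 1. [-3*((x^2) - 4) = 9] -3 out front; divide by -3 ⇒ div: (x^2) - 4 = -3.
Step 2. [(x^2) - 4 = -3] 4 comes off first (add 4), so sub: x^2 = 1.
Step 3. [x^2 = 1] √ both sides: 1 ≥ 0 gives two branches ⇒ sqrt: x = 1 or -1.

Answer: x ∈ {-1, 1}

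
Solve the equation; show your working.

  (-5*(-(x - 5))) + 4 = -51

Step 1. [(-5*(-(x - 5))) + 4 = -51] +4 is outermost — subtract 4 both sides ⇒ sub: -5*(-(x - 5)) = -55.
Step 2. [-5*(-(x - 5)) = -55] -5·(inner) — divide through by -5 ⇒ div: -(x - 5) = 11.
Step 3. [-(x - 5) = 11] leading − — multiply by −1, so neg: x - 5 = -11.
Step 4. [x - 5 = -11] add 5: x sits inside (… - 5) ⇒ sub: x = -6.

Answer: x ∈ {-6}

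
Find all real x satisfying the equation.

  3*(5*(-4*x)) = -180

Step 1. [3*(5*(-4*x)) = -180] leading coefficient 3: divide by 3. So div: 5*(-4*x) = -60.
Step 2. [5*(-4*x) = -60] 5 out front; divide by 5. So div: -4*x = -12.
Step 3. [-4*x = -12] leading coefficient -4: divide by -4, so div: x = 3.

Answer: x ∈ {3}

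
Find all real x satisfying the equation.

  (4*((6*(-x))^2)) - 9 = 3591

Step 1. [(4*((6*(-x))^2)) - 9 = 3591] the outer -9 inverts by adding 9, so sub: 4*((6*(-x))^2) = 3600.
Step 2. [4*((6*(-x))^2) = 3600] divide by the outer 4, so div: (6*(-x))^2 = 900.
Step 3. [(6*(-x))^2 = 900] LHS squared, RHS 900 ≥ 0: apply √ (±) ⇒ sqrt: 6*(-x) = 30 or -30.
Step 4. [6*(-x) = 30 or -30] divide by the outer 6, so div: -x = 5 or -5.
Step 5. [-x = 5 or -5] leading − — multiply by −1 ⇒ neg: x = -5 or 5.

Answer: x ∈ {-5, 5}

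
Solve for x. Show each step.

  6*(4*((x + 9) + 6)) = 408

Step 1. [6*(4*((x + 9) + 6)) = 408] leading coefficient 6: divide by 6 ⇒ div: 4*((x + 9) + 6) = 68.
Step 2. [4*((x + 9) + 6) = 68] LHS = 4·(…); ÷4 both sides, so div: (x + 9) + 6 = 17.
Step 3. [(x + 9) + 6 = 17] peel the +6: subtract 6 from each side, so sub: x + 9 = 11.
Step 4. [x + 9 = 11] peel the +9: subtract 9 from each side. So sub: x = 2.

Answer: x ∈ {2}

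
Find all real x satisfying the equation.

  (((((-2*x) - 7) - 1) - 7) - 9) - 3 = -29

Step 1. [(((((-2*x) - 7) - 1) - 7) - 9) - 3 = -29] -3 is outermost — add 3 both sides. So sub: ((((-2*x) - 7) - 1) - 7) - 9 = -26.
Step 2. [((((-2*x) - 7) - 1) - 7) - 9 = -26] 9 comes off first (add 9). So sub: (((-2*x) - 7) - 1) - 7 = -17.
Step 3. [(((-2*x) - 7) - 1) - 7 = -17] peel the -7: add 7 from each side ⇒ sub: ((-2*x) - 7) - 1 = -10.
Step 4. [((-2*x) - 7) - 1 = -10] peel the -1: add 1 from each side, so sub: (-2*x) - 7 = -9.
Step 5. [(-2*x) - 7 = -9] 7 comes off first (add 7). So sub: -2*x = -2.
Step 6. [-2*x = -2] divide by the outer -2. So div: x = 1.

Answer: x ∈ {1}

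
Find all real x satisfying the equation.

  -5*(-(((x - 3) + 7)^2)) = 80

Step 1. [-5*(-(((x - 3) + 7)^2)) = 80] divide by the outer -5 ⇒ div: -(((x - 3) + 7)^2) = -16.
Step 2. [-(((x - 3) + 7)^2) = -16] leading − — multiply by −1 ⇒ neg: ((x - 3) + 7)^2 = 16.
Step 3. [((x - 3) + 7)^2 = 16] √ both sides: 16 ≥ 0 gives two branches, so sqrt: (x - 3) + 7 = 4 or -4.
Step 4. [(x - 3) + 7 = 4 or -4] subtract 7: x sits inside (… + 7), so sub: x - 3 = -3 or -11.
Step 5. [x - 3 = -3 or -11] -3 is outermost — add 3 both sides, so sub: x = 0 or -8.

Answer: x ∈ {-8, 0}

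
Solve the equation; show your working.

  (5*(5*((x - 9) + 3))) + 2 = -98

Step 1. [(5*(5*((x - 9) + 3))) + 2 = -98] subtract 2: x sits inside (… + 2), so sub: 5*(5*((x - 9) + 3)) = -100.
Step 2. [5*(5*((x - 9) + 3)) = -100] 5·(inner) — divide through by 5, so div: 5*((x - 9) + 3) = -20.
Step 3. [5*((x - 9) + 3) = -20] 5·(inner) — divide through by 5. So div: (x - 9) + 3 = -4.
Step 4. [(x - 9) + 3 = -4] peel the +3: subtract 3 from each side. So sub: x - 9 = -7.
Step 5. [x - 9 = -7] the outer -9 inverts by adding 9 ⇒ sub: x = 2.

Answer: x ∈ {2}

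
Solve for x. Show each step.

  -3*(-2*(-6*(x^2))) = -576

Step 1. [-3*(-2*(-6*(x^2))) = -576] divide by the outer -3. So div: -2*(-6*(x^2)) = 192.
Step 2. [-2*(-6*(x^2)) = 192] -2·(inner) — divide through by -2, so div: -6*(x^2) = -96.
Step 3. [-6*(x^2) = -96] -6 out front; divide by -6. So div: x^2 = 16.
Step 4. [x^2 = 16] √ both sides: 16 ≥ 0 gives two branches, so sqrt: x = 4 or -4.

Answer: x ∈ {-4, 4}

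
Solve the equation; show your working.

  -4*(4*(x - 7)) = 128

Step 1. [-4*(4*(x - 7)) = 128] divide by the outer -4 ⇒ div: 4*(x - 7) = -32.
Step 2. [4*(x - 7) = -32] 4·(inner) — divide through by 4, so div: x - 7 = -8.
Step 3. [x - 7 = -8] the outer -7 inverts by adding 7, so sub: x = -1.

Answer: x ∈ {-1}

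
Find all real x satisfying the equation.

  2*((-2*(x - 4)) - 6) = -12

Step 1. [2*((-2*(x - 4)) - 6) = -12] 2 out front; divide by 2, so div: (-2*(x - 4)) - 6 = -6.
Step 2. [(-2*(x - 4)) - 6 = -6] add 6: x sits inside (… - 6) ⇒ sub: -2*(x - 4) = 0.
Step 3. [-2*(x - 4) = 0] -2·(inner) — divide through by -2, so div: x - 4 = 0.
Step 4. [x - 4 = 0] add 4: x sits inside (… - 4), so sub: x = 4.

Answer: x ∈ {4}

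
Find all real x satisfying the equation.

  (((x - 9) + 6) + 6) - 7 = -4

Step 1. [(((x - 9) + 6) + 6) - 7 = -4] -7 is outermost — add 7 both sides, so sub: ((x - 9) + 6) + 6 = 3.
Step 2. [((x - 9) + 6) + 6 = 3] peel the +6: subtract 6 from each side, so sub: (x - 9) + 6 = -3.
Step 3. [(x - 9) + 6 = -3] peel the +6: subtract 6 from each side ⇒ sub: x - 9 = -9.
Step 4. [x - 9 = -9] the outer -9 inverts by adding 9, so sub: x = 0.

Answer: x ∈ {0}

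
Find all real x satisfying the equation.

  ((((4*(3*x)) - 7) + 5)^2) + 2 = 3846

Step 1. [((((4*(3*x)) - 7) + 5)^2) + 2 = 3846] +2 is outermost — subtract 2 both sides, so sub: (((4*(3*x)) - 7) + 5)^2 = 3844.
Step 2. [(((4*(3*x)) - 7) + 5)^2 = 3844] 3844 ≥ 0, LHS is (·)² — take ±√ ⇒ sqrt: ((4*(3*x)) - 7) + 5 = 62 or -62.
Step 3. [((4*(3*x)) - 7) + 5 = 62 or -62] peel the +5: subtract 5 from each side. So sub: (4*(3*x)) - 7 = 57 or -67.
Step 4. [(4*(3*x)) - 7 = 57 or -67] 7 comes off first (add 7) ⇒ sub: 4*(3*x) = 64 or -60.
Step 5. [4*(3*x) = 64 or -60] leading coefficient 4: divide by 4. So div: 3*x = 16 or -15.
Step 6. [3*x = 16 or -15] LHS = 3·(…); ÷3 both sides, so div: x = 16/3 or -5.

Answer: x ∈ {-5, 16/3}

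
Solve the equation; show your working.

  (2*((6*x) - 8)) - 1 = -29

Step 1. [(2*((6*x) - 8)) - 1 = -29] peel the -1: add 1 from each side ⇒ sub: 2*((6*x) - 8) = -28.
Step 2. [2*((6*x) - 8) = -28] LHS = 2·(…); ÷2 both sides, so div: (6*x) - 8 = -14.
Step 3. [(6*x) - 8 = -14] peel the -8: add 8 from each side, so sub: 6*x = -6.
Step 4. [6*x = -6] 6 out front; divide by 6. So div: x = -1.

Answer: x ∈ {-1}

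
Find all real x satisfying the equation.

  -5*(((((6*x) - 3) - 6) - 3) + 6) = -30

Step 1. [-5*(((((6*x) - 3) - 6) - 3) + 6) = -30] -5·(inner) — divide through by -5 ⇒ div: ((((6*x) - 3) - 6) - 3) + 6 = 6.
Step 2. [((((6*x) - 3) - 6) - 3) + 6 = 6] subtract 6: x sits inside (… + 6) ⇒ sub: (((6*x) - 3) - 6) - 3 = 0.
Step 3. [(((6*x) - 3) - 6) - 3 = 0] 3 comes off first (add 3) ⇒ sub: ((6*x) - 3) - 6 = 3.
Step 4. [((6*x) - 3) - 6 = 3] peel the -6: add 6 from each side ⇒ sub: (6*x) - 3 = 9.
Step 5. [(6*x) - 3 = 9] peel the -3: add 3 from each side ⇒ sub: 6*x = 12.
Step 6. [6*x = 12] leading coefficient 6: divide by 6. So div: x = 2.

Answer: x ∈ {2}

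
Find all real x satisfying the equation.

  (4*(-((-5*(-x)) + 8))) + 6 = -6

Step 1. [(4*(-((-5*(-x)) + 8))) + 6 = -6] the outer +6 inverts by subtracting 6 ⇒ sub: 4*(-((-5*(-x)) + 8)) = -12.
Step 2. [4*(-((-5*(-x)) + 8)) = -12] divide by the outer 4, so div: -((-5*(-x)) + 8) = -3.
Step 3. [-((-5*(-x)) + 8) = -3] LHS negated; negate both sides ⇒ neg: (-5*(-x)) + 8 = 3.
Step 4. [(-5*(-x)) + 8 = 3] peel the +8: subtract 8 from each side. So sub: -5*(-x) = -5.
Step 5. [-5*(-x) = -5] leading coefficient -5: divide by -5. So div: -x = 1.
Step 6. [-x = 1] flip signs both sides. So neg: x = -1.

Answer: x ∈ {-1}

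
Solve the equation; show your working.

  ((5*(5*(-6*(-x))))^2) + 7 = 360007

Step 1. [((5*(5*(-6*(-x))))^2) + 7 = 360007] +7 is outermost — subtract 7 both sides, so sub: (5*(5*(-6*(-x))))^2 = 360000.
Step 2. [(5*(5*(-6*(-x))))^2 = 360000] LHS squared, RHS 360000 ≥ 0: apply √ (±) ⇒ sqrt: 5*(5*(-6*(-x))) = 600 or -600.
Step 3. [5*(5*(-6*(-x))) = 600 or -600] 5·(inner) — divide through by 5. So div: 5*(-6*(-x)) = 120 or -120.
Step 4. [5*(-6*(-x)) = 120 or -120] 5 out front; divide by 5. So div: -6*(-x) = 24 or -24.
Step 5. [-6*(-x) = 24 or -24] divide by the outer -6 ⇒ div: -x = -4 or 4.
Step 6. [-x = -4 or 4] LHS negated; negate both sides, so neg: x = 4 or -4.

Answer: x ∈ {-4, 4}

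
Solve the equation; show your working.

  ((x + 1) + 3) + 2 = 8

Step 1. [((x + 1) + 3) + 2 = 8] peel the +2: subtract 2 from each side, so sub: (x + 1) + 3 = 6.
Step 2. [(x + 1) + 3 = 6] peel the +3: subtract 3 from each side. So sub: x + 1 = 3.
Step 3. [x + 1 = 3] peel the +1: subtract 1 from each side. So sub: x = 2.

Answer: x ∈ {2}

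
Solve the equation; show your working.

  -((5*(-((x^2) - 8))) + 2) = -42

Step 1. [-((5*(-((x^2) - 8))) + 2) = -42] leading − — multiply by −1, so neg: (5*(-((x^2) - 8))) + 2 = 42.
Step 2. [(5*(-((x^2) - 8))) + 2 = 42] the outer +2 inverts by subtracting 2, so sub: 5*(-((x^2) - 8)) = 40.
Step 3. [5*(-((x^2) - 8)) = 40] divide by the outer 5. So div: -((x^2) - 8) = 8.
Step 4. [-((x^2) - 8) = 8] flip signs both sides. So neg: (x^2) - 8 = -8.
Step 5. [(x^2) - 8 = -8] 8 comes off first (add 8). So sub: x^2 = 0.
Step 6. [x^2 = 0] LHS squared, RHS 0 ≥ 0: apply √ (±) ⇒ sqrt: x = 0.

Answer: x ∈ {0}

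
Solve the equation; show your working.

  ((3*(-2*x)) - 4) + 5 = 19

Step 1. [((3*(-2*x)) - 4) + 5 = 19] peel the +5: subtract 5 from each side ⇒ sub: (3*(-2*x)) - 4 = 14.
Step 2. [(3*(-2*x)) - 4 = 14] 4 comes off first (add 4). So sub: 3*(-2*x) = 18.
Step 3. [3*(-2*x) = 18] 3 out front; divide by 3. So div: -2*x = 6.
Step 4. [-2*x = 6] -2·(inner) — divide through by -2 ⇒ div: x = -3.

Answer: x ∈ {-3}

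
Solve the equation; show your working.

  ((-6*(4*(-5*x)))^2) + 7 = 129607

Step 1. [((-6*(4*(-5*x)))^2) + 7 = 129607] the outer +7 inverts by subtracting 7 ⇒ sub: (-6*(4*(-5*x)))^2 = 129600.
Step 2. [(-6*(4*(-5*x)))^2 = 129600] LHS squared, RHS 129600 ≥ 0: apply √ (±), so sqrt: -6*(4*(-5*x)) = 360 or -360.
Step 3. [-6*(4*(-5*x)) = 360 or -360] -6 out front; divide by -6. So div: 4*(-5*x) = -60 or 60.
Step 4. [4*(-5*x) = -60 or 60] leading coefficient 4: divide by 4. So div: -5*x = -15 or 15.
Step 5. [-5*x = -15 or 15] divide by the outer -5 ⇒ div: x = 3 or -3.

Answer: x ∈ {-3, 3}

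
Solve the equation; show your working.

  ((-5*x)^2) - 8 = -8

Step 1. [((-5*x)^2) - 8 = -8] add 8: x sits inside (… - 8), so sub: (-5*x)^2 = 0.
Step 2. [(-5*x)^2 = 0] 0 ≥ 0, LHS is (·)² — take ±√, so sqrt: -5*x = 0.
Step 3. [-5*x = 0] leading coefficient -5: divide by -5, so div: x = 0.

Answer: x ∈ {0}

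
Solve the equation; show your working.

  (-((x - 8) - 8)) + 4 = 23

Step 1. [(-((x - 8) - 8)) + 4 = 23] +4 is outermost — subtract 4 both sides ⇒ sub: -((x - 8) - 8) = 19.
Step 2. [-((x - 8) - 8) = 19] LHS negated; negate both sides. So neg: (x - 8) - 8 = -19.
Step 3. [(x - 8) - 8 = -19] the outer -8 inverts by adding 8 ⇒ sub: x - 8 = -11.
Step 4. [x - 8 = -11] the outer -8 inverts by adding 8 ⇒ sub: x = -3.

Answer: x ∈ {-3}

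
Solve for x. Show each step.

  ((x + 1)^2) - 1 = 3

Step 1. [((x + 1)^2) - 1 = 3] -1 is outermost — add 1 both sides ⇒ sub: (x + 1)^2 = 4.
Step 2. [(x + 1)^2 = 4] √ both sides: 4 ≥ 0 gives two branches. So sqrt: x + 1 = 2 or -2.
Step 3. [x + 1 = 2 or -2] the outer +1 inverts by subtracting 1 ⇒ sub: x = 1 or -3.

Answer: x ∈ {-3, 1}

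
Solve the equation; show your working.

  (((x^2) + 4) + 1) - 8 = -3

Step 1. [(((x^2) + 4) + 1) - 8 = -3] peel the -8: add 8 from each side, so sub: ((x^2) + 4) + 1 = 5.
Step 2. [((x^2) + 4) + 1 = 5] subtract 1: x sits inside (… + 1) ⇒ sub: (x^2) + 4 = 4.
Step 3. [(x^2) + 4 = 4] peel the +4: subtract 4 from each side. So sub: x^2 = 0.
Step 4. [x^2 = 0] LHS squared, RHS 0 ≥ 0: apply √ (±), so sqrt: x = 0.

Answer: x ∈ {0}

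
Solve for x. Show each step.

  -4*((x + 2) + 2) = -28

Step 1. [-4*((x + 2) + 2) = -28] -4·(inner) — divide through by -4, so div: (x + 2) + 2 = 7.
Step 2. [(x + 2) + 2 = 7] peel the +2: subtract 2 from each side. So sub: x + 2 = 5.
Step 3. [x + 2 = 5] the outer +2 inverts by subtracting 2, so sub: x = 3.

Answer: x ∈ {3}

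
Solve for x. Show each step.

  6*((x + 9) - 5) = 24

Step 1. [6*((x + 9) - 5) = 24] divide by the outer 6. So div: (x + 9) - 5 = 4.
Step 2. [(x + 9) - 5 = 4] the outer -5 inverts by adding 5 ⇒ sub: x + 9 = 9.
Step 3. [x + 9 = 9] 9 comes off first (subtract 9), so sub: x = 0.

Answer: x ∈ {0}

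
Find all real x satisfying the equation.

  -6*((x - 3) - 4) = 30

Step 1. [-6*((x - 3) - 4) = 30] LHS = -6·(…); ÷-6 both sides. So div: (x - 3) - 4 = -5.
Step 2. [(x - 3) - 4 = -5] -4 is outermost — add 4 both sides ⇒ sub: x - 3 = -1.
Step 3. [x - 3 = -1] -3 is outermost — add 3 both sides, so sub: x = 2.

Answer: x ∈ {2}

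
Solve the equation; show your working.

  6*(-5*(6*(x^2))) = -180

Step 1. [6*(-5*(6*(x^2))) = -180] LHS = 6·(…); ÷6 both sides, so div: -5*(6*(x^2)) = -30.
Step 2. [-5*(6*(x^2)) = -30] divide by the outer -5. So div: 6*(x^2) = 6.
Step 3. [6*(x^2) = 6] divide by the outer 6. So div: x^2 = 1.
Step 4. [x^2 = 1] √ both sides: 1 ≥ 0 gives two branches. So sqrt: x = 1 or -1.

Answer: x ∈ {-1, 1}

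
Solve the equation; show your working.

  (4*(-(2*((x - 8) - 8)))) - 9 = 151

Step 1. [(4*(-(2*((x - 8) - 8)))) - 9 = 151] peel the -9: add 9 from each side, so sub: 4*(-(2*((x - 8) - 8))) = 160.
Step 2. [4*(-(2*((x - 8) - 8))) = 160] 4 out front; divide by 4, so div: -(2*((x - 8) - 8)) = 40.
Step 3. [-(2*((x - 8) - 8)) = 40] LHS negated; negate both sides, so neg: 2*((x - 8) - 8) = -40.
Step 4. [2*((x - 8) - 8) = -40] leading coefficient 2: divide by 2. So div: (x - 8) - 8 = -20.
Step 5. [(x - 8) - 8 = -20] the outer -8 inverts by adding 8, so sub: x - 8 = -12.
Step 6. [x - 8 = -12] -8 is outermost — add 8 both sides. So sub: x = -4.

Answer: x ∈ {-4}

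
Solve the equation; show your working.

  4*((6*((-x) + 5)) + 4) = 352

Step 1. [4*((6*((-x) + 5)) + 4) = 352] 4 out front; divide by 4, so div: (6*((-x) + 5)) + 4 = 88.
Step 2. [(6*((-x) + 5)) + 4 = 88] the outer +4 inverts by subtracting 4. So sub: 6*((-x) + 5) = 84.
Step 3. [6*((-x) + 5) = 84] 6·(inner) — divide through by 6. So div: (-x) + 5 = 14.
Step 4. [(-x) + 5 = 14] 5 comes off first (subtract 5). So sub: -x = 9.
Step 5. [-x = 9] leading − — multiply by −1. So neg: x = -9.

Answer: x ∈ {-9}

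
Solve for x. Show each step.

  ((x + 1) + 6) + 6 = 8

Step 1. [((x + 1) + 6) + 6 = 8] peel the +6: subtract 6 from each side ⇒ sub: (x + 1) + 6 = 2.
Step 2. [(x + 1) + 6 = 2] peel the +6: subtract 6 from each side ⇒ sub: x + 1 = -4.
Step 3. [x + 1 = -4] peel the +1: subtract 1 from each side, so sub: x = -5.

Answer: x ∈ {-5}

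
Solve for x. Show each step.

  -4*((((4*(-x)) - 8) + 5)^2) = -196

Step 1. [-4*((((4*(-x)) - 8) + 5)^2) = -196] leading coefficient -4: divide by -4 ⇒ div: (((4*(-x)) - 8) + 5)^2 = 49.
Step 2. [(((4*(-x)) - 8) + 5)^2 = 49] √ both sides: 49 ≥ 0 gives two branches ⇒ sqrt: ((4*(-x)) - 8) + 5 = 7 or -7.
Step 3. [((4*(-x)) - 8) + 5 = 7 or -7] subtract 5: x sits inside (… + 5) ⇒ sub: (4*(-x)) - 8 = 2 or -12.
Step 4. [(4*(-x)) - 8 = 2 or -12] add 8: x sits inside (… - 8) ⇒ sub: 4*(-x) = 10 or -4.
Step 5. [4*(-x) = 10 or -4] 4 out front; divide by 4, so div: -x = 5/2 or -1.
Step 6. [-x = 5/2 or -1] LHS negated; negate both sides. So neg: x = -5/2 or 1.

Answer: x ∈ {-5/2, 1}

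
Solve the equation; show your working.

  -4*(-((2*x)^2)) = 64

Step 1. [-4*(-((2*x)^2)) = 64] leading coefficient -4: divide by -4. So div: -((2*x)^2) = -16.
Step 2. [-((2*x)^2) = -16] leading − — multiply by −1. So neg: (2*x)^2 = 16.
Step 3. [(2*x)^2 = 16] √ both sides: 16 ≥ 0 gives two branches ⇒ sqrt: 2*x = 4 or -4.
Step 4. [2*x = 4 or -4] 2 out front; divide by 2. So div: x = 2 or -2.

Answer: x ∈ {-2, 2}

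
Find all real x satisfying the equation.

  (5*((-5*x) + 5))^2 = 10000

Step 1. [(5*((-5*x) + 5))^2 = 10000] LHS squared, RHS 10000 ≥ 0: apply √ (±) ⇒ sqrt: 5*((-5*x) + 5) = 100 or -100.
Step 2. [5*((-5*x) + 5) = 100 or -100] leading coefficient 5: divide by 5, so div: (-5*x) + 5 = 20 or -20.
Step 3. [(-5*x) + 5 = 20 or -20] peel the +5: subtract 5 from each side. So sub: -5*x = 15 or -25.
Step 4. [-5*x = 15 or -25] divide by the outer -5 ⇒ div: x = -3 or 5.

Answer: x ∈ {-3, 5}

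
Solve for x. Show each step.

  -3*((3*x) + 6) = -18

Step 1. [-3*((3*x) + 6) = -18] -3 out front; divide by -3 ⇒ div: (3*x) + 6 = 6.
Step 2. [(3*x) + 6 = 6] +6 is outermost — subtract 6 both sides. So sub: 3*x = 0.
Step 3. [3*x = 0] 3 out front; divide by 3, so div: x = 0.

Answer: x ∈ {0}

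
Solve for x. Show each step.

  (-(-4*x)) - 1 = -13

Step 1. [(-(-4*x)) - 1 = -13] 1 comes off first (add 1). So sub: -(-4*x) = -12.
Step 2. [-(-4*x) = -12] LHS negated; negate both sides. So neg: -4*x = 12.
Step 3. [-4*x = 12] -4 out front; divide by -4 ⇒ div: x = -3.

Answer: x ∈ {-3}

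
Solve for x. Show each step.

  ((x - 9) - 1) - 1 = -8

Step 1. [((x - 9) - 1) - 1 = -8] add 1: x sits inside (… - 1) ⇒ sub: (x - 9) - 1 = -7.
Step 2. [(x - 9) - 1 = -7] add 1: x sits inside (… - 1), so sub: x - 9 = -6.
Step 3. [x - 9 = -6] add 9: x sits inside (… - 9). So sub: x = 3.

Answer: x ∈ {3}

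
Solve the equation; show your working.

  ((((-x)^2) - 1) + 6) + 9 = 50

Step 1. [((((-x)^2) - 1) + 6) + 9 = 50] 9 comes off first (subtract 9) ⇒ sub: (((-x)^2) - 1) + 6 = 41.
Step 2. [(((-x)^2) - 1) + 6 = 41] 6 comes off first (subtract 6), so sub: ((-x)^2) - 1 = 35.
Step 3. [((-x)^2) - 1 = 35] -1 is outermost — add 1 both sides, so sub: (-x)^2 = 36.
Step 4. [(-x)^2 = 36] LHS squared, RHS 36 ≥ 0: apply √ (±). So sqrt: -x = 6 or -6.
Step 5. [-x = 6 or -6] LHS negated; negate both sides, so neg: x = -6 or 6.

Answer: x ∈ {-6, 6}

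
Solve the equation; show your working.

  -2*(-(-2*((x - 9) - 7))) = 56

Step 1. [-2*(-(-2*((x - 9) - 7))) = 56] leading coefficient -2: divide by -2. So div: -(-2*((x - 9) - 7)) = -28.
Step 2. [-(-2*((x - 9) - 7)) = -28] LHS negated; negate both sides. So neg: -2*((x - 9) - 7) = 28.
Step 3. [-2*((x - 9) - 7) = 28] LHS = -2·(…); ÷-2 both sides. So div: (x - 9) - 7 = -14.
Step 4. [(x - 9) - 7 = -14] 7 comes off first (add 7), so sub: x - 9 = -7.
Step 5. [x - 9 = -7] the outer -9 inverts by adding 9. So sub: x = 2.

Answer: x ∈ {2}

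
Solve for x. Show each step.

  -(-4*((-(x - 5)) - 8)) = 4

Step 1. [-(-4*((-(x - 5)) - 8)) = 4] LHS negated; negate both sides. So neg: -4*((-(x - 5)) - 8) = -4.
Step 2. [-4*((-(x - 5)) - 8) = -4] -4 out front; divide by -4. So div: (-(x - 5)) - 8 = 1.
Step 3. [(-(x - 5)) - 8 = 1] 8 comes off first (add 8) ⇒ sub: -(x - 5) = 9.
Step 4. [-(x - 5) = 9] flip signs both sides, so neg: x - 5 = -9.
Step 5. [x - 5 = -9] peel the -5: add 5 from each side, so sub: x = -4.

Answer: x ∈ {-4}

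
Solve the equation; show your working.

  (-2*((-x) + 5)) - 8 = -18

Step 1. [(-2*((-x) + 5)) - 8 = -18] the outer -8 inverts by adding 8, so sub: -2*((-x) + 5) = -10.
Step 2. [-2*((-x) + 5) = -10] leading coefficient -2: divide by -2. So div: (-x) + 5 = 5.
Step 3. [(-x) + 5 = 5] peel the +5: subtract 5 from each side, so sub: -x = 0.
Step 4. [-x = 0] leading − — multiply by −1. So neg: x = 0.

Answer: x ∈ {0}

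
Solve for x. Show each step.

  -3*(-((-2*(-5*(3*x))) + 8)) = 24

Step 1. [-3*(-((-2*(-5*(3*x))) + 8)) = 24] LHS = -3·(…); ÷-3 both sides ⇒ div: -((-2*(-5*(3*x))) + 8) = -8.
Step 2. [-((-2*(-5*(3*x))) + 8) = -8] leading − — multiply by −1. So neg: (-2*(-5*(3*x))) + 8 = 8.
Step 3. [(-2*(-5*(3*x))) + 8 = 8] peel the +8: subtract 8 from each side. So sub: -2*(-5*(3*x)) = 0.
Step 4. [-2*(-5*(3*x)) = 0] divide by the outer -2, so div: -5*(3*x) = 0.
Step 5. [-5*(3*x) = 0] LHS = -5·(…); ÷-5 both sides, so div: 3*x = 0.
Step 6. [3*x = 0] 3 out front; divide by 3 ⇒ div: x = 0.

Answer: x ∈ {0}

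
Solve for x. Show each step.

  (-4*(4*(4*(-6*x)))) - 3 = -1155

Step 1. [(-4*(4*(4*(-6*x)))) - 3 = -1155] add 3: x sits inside (… - 3), so sub: -4*(4*(4*(-6*x))) = -1152.
Step 2. [-4*(4*(4*(-6*x))) = -1152] leading coefficient -4: divide by -4, so div: 4*(4*(-6*x)) = 288.
Step 3. [4*(4*(-6*x)) = 288] 4 out front; divide by 4 ⇒ div: 4*(-6*x) = 72.
Step 4. [4*(-6*x) = 72] divide by the outer 4 ⇒ div: -6*x = 18.
Step 5. [-6*x = 18] leading coefficient -6: divide by -6 ⇒ div: x = -3.

Answer: x ∈ {-3}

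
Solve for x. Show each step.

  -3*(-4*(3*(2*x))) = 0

Step 1. [-3*(-4*(3*(2*x))) = 0] -3 out front; divide by -3. So div: -4*(3*(2*x)) = 0.
Step 2. [-4*(3*(2*x)) = 0] LHS = -4·(…); ÷-4 both sides, so div: 3*(2*x) = 0.
Step 3. [3*(2*x) = 0] 3·(inner) — divide through by 3. So div: 2*x = 0.
Step 4. [2*x = 0] LHS = 2·(…); ÷2 both sides. So div: x = 0.

Answer: x ∈ {0}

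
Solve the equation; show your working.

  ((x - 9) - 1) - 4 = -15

Step 1. [((x - 9) - 1) - 4 = -15] the outer -4 inverts by adding 4. So sub: (x - 9) - 1 = -11.
Step 2. [(x - 9) - 1 = -11] the outer -1 inverts by adding 1, so sub: x - 9 = -10.
Step 3. [x - 9 = -10] peel the -9: add 9 from each side, so sub: x = -1.

Answer: x ∈ {-1}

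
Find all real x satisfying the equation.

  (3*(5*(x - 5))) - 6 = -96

Step 1. [(3*(5*(x - 5))) - 6 = -96] 3 | LHS and 3 | -96: pull 3 out, so factor: (5*(x - 5)) - 2 = -32.
Step 2. [(5*(x - 5)) - 2 = -32] 2 comes off first (add 2) ⇒ sub: 5*(x - 5) = -30.
Step 3. [5*(x - 5) = -30] leading coefficient 5: divide by 5, so div: x - 5 = -6.
Step 4. [x - 5 = -6] the outer -5 inverts by adding 5 ⇒ sub: x = -1.

Answer: x ∈ {-1}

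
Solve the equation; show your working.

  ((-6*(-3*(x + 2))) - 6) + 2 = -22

Step 1. [((-6*(-3*(x + 2))) - 6) + 2 = -22] peel the +2: subtract 2 from each side. So sub: (-6*(-3*(x + 2))) - 6 = -24.
Step 2. [(-6*(-3*(x + 2))) - 6 = -24] -6 | LHS and -6 | -24: pull -6 out. So factor: (-3*(x + 2)) + 1 = 4.
Step 3. [(-3*(x + 2)) + 1 = 4] subtract 1: x sits inside (… + 1) ⇒ sub: -3*(x + 2) = 3.
Step 4. [-3*(x + 2) = 3] LHS = -3·(…); ÷-3 both sides ⇒ div: x + 2 = -1.
Step 5. [x + 2 = -1] +2 is outermost — subtract 2 both sides. So sub: x = -3.

Answer: x ∈ {-3}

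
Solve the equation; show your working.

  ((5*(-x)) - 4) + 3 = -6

Step 1. [((5*(-x)) - 4) + 3 = -6] subtract 3: x sits inside (… + 3) ⇒ sub: (5*(-x)) - 4 = -9.
Step 2. [(5*(-x)) - 4 = -9] peel the -4: add 4 from each side, so sub: 5*(-x) = -5.
Step 3. [5*(-x) = -5] LHS = 5·(…); ÷5 both sides, so div: -x = -1.
Step 4. [-x = -1] flip signs both sides, so neg: x = 1.

Answer: x ∈ {1}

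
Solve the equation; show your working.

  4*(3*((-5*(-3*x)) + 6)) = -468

Step 1. [4*(3*((-5*(-3*x)) + 6)) = -468] 4 out front; divide by 4 ⇒ div: 3*((-5*(-3*x)) + 6) = -117.
Step 2. [3*((-5*(-3*x)) + 6) = -117] 3·(inner) — divide through by 3. So div: (-5*(-3*x)) + 6 = -39.
Step 3. [(-5*(-3*x)) + 6 = -39] 6 comes off first (subtract 6). So sub: -5*(-3*x) = -45.
Step 4. [-5*(-3*x) = -45] -5 out front; divide by -5. So div: -3*x = 9.
Step 5. [-3*x = 9] LHS = -3·(…); ÷-3 both sides, so div: x = -3.

Answer: x ∈ {-3}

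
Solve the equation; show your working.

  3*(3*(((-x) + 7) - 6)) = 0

Step 1. [3*(3*(((-x) + 7) - 6)) = 0] leading coefficient 3: divide by 3 ⇒ div: 3*(((-x) + 7) - 6) = 0.
Step 2. [3*(((-x) + 7) - 6) = 0] divide by the outer 3, so div: ((-x) + 7) - 6 = 0.
Step 3. [((-x) + 7) - 6 = 0] 6 comes off first (add 6), so sub: (-x) + 7 = 6.
Step 4. [(-x) + 7 = 6] the outer +7 inverts by subtracting 7. So sub: -x = -1.
Step 5. [-x = -1] flip signs both sides ⇒ neg: x = 1.

Answer: x ∈ {1}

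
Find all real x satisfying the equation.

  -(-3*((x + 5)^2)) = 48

Step 1. [-(-3*((x + 5)^2)) = 48] LHS negated; negate both sides ⇒ neg: -3*((x + 5)^2) = -48.
Step 2. [-3*((x + 5)^2) = -48] leading coefficient -3: divide by -3 ⇒ div: (x + 5)^2 = 16.
Step 3. [(x + 5)^2 = 16] LHS squared, RHS 16 ≥ 0: apply √ (±), so sqrt: x + 5 = 4 or -4.
Step 4. [x + 5 = 4 or -4] 5 comes off first (subtract 5) ⇒ sub: x = -1 or -9.

Answer: x ∈ {-9, -1}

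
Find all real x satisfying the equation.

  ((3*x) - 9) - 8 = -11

Step 1. [((3*x) - 9) - 8 = -11] -8 is outermost — add 8 both sides, so sub: (3*x) - 9 = -3.
Step 2. [(3*x) - 9 = -3] 3 | LHS and 3 | -3: pull 3 out, so factor: x - 3 = -1.
Step 3. [x - 3 = -1] -3 is outermost — add 3 both sides, so sub: x = 2.

Answer: x ∈ {2}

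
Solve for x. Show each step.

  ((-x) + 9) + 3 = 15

Step 1. [((-x) + 9) + 3 = 15] peel the +3: subtract 3 from each side ⇒ sub: (-x) + 9 = 12.
Step 2. [(-x) + 9 = 12] peel the +9: subtract 9 from each side ⇒ sub: -x = 3.
Step 3. [-x = 3] flip signs both sides ⇒ neg: x = -3.

Answer: x ∈ {-3}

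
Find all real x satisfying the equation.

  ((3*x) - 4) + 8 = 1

Step 1. [((3*x) - 4) + 8 = 1] 8 comes off first (subtract 8) ⇒ sub: (3*x) - 4 = -7.
Step 2. [(3*x) - 4 = -7] 4 comes off first (add 4), so sub: 3*x = -3.
Step 3. [3*x = -3] 3·(inner) — divide through by 3. So div: x = -1.

Answer: x ∈ {-1}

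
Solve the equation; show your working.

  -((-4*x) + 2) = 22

Step 1. [-((-4*x) + 2) = 22] LHS negated; negate both sides. So neg: (-4*x) + 2 = -22.
Step 2. [(-4*x) + 2 = -22] 2 comes off first (subtract 2), so sub: -4*x = -24.
Step 3. [-4*x = -24] LHS = -4·(…); ÷-4 both sides ⇒ div: x = 6.

Answer: x ∈ {6}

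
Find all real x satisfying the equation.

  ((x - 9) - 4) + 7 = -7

Step 1. [((x - 9) - 4) + 7 = -7] 7 comes off first (subtract 7). So sub: (x - 9) - 4 = -14.
Step 2. [(x - 9) - 4 = -14] peel the -4: add 4 from each side. So sub: x - 9 = -10.
Step 3. [x - 9 = -10] peel the -9: add 9 from each side. So sub: x = -1.

Answer: x ∈ {-1}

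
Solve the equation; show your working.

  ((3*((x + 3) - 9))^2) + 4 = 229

Step 1. [((3*((x + 3) - 9))^2) + 4 = 229] 4 comes off first (subtract 4) ⇒ sub: (3*((x + 3) - 9))^2 = 225.
Step 2. [(3*((x + 3) - 9))^2 = 225] LHS squared, RHS 225 ≥ 0: apply √ (±). So sqrt: 3*((x + 3) - 9) = 15 or -15.
Step 3. [3*((x + 3) - 9) = 15 or -15] 3 out front; divide by 3, so div: (x + 3) - 9 = 5 or -5.
Step 4. [(x + 3) - 9 = 5 or -5] -9 is outermost — add 9 both sides, so sub: x + 3 = 14 or 4.
Step 5. [x + 3 = 14 or 4] +3 is outermost — subtract 3 both sides. So sub: x = 11 or 1.

Answer: x ∈ {1, 11}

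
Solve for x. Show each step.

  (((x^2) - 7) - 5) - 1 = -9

Step 1. [(((x^2) - 7) - 5) - 1 = -9] -1 is outermost — add 1 both sides, so sub: ((x^2) - 7) - 5 = -8.
Step 2. [((x^2) - 7) - 5 = -8] -5 is outermost — add 5 both sides ⇒ sub: (x^2) - 7 = -3.
Step 3. [(x^2) - 7 = -3] add 7: x sits inside (… - 7) ⇒ sub: x^2 = 4.
Step 4. [x^2 = 4] √ both sides: 4 ≥ 0 gives two branches ⇒ sqrt: x = 2 or -2.

Answer: x ∈ {-2, 2}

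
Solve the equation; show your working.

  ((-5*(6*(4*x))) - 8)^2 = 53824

Step 1. [((-5*(6*(4*x))) - 8)^2 = 53824] 53824 ≥ 0, LHS is (·)² — take ±√, so sqrt: (-5*(6*(4*x))) - 8 = 232 or -232.
Step 2. [(-5*(6*(4*x))) - 8 = 232 or -232] peel the -8: add 8 from each side. So sub: -5*(6*(4*x)) = 240 or -224.
Step 3. [-5*(6*(4*x)) = 240 or -224] leading coefficient -5: divide by -5. So div: 6*(4*x) = -48 or 224/5.
Step 4. [6*(4*x) = -48 or 224/5] leading coefficient 6: divide by 6, so div: 4*x = -8 or 112/15.
Step 5. [4*x = -8 or 112/15] LHS = 4·(…); ÷4 both sides, so div: x = -2 or 28/15.

Answer: x ∈ {-2, 28/15}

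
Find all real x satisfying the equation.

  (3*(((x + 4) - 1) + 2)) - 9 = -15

Step 1. [(3*(((x + 4) - 1) + 2)) - 9 = -15] 3 divides every term; factor it out ⇒ factor: (((x + 4) - 1) + 2) - 3 = -5.
Step 2. [(((x + 4) - 1) + 2) - 3 = -5] -3 is outermost — add 3 both sides. So sub: ((x + 4) - 1) + 2 = -2.
Step 3. [((x + 4) - 1) + 2 = -2] 2 comes off first (subtract 2) ⇒ sub: (x + 4) - 1 = -4.
Step 4. [(x + 4) - 1 = -4] -1 is outermost — add 1 both sides ⇒ sub: x + 4 = -3.
Step 5. [x + 4 = -3] 4 comes off first (subtract 4), so sub: x = -7.

Answer: x ∈ {-7}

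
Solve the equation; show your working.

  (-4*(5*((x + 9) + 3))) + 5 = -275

Step 1. [(-4*(5*((x + 9) + 3))) + 5 = -275] 5 comes off first (subtract 5). So sub: -4*(5*((x + 9) + 3)) = -280.
Step 2. [-4*(5*((x + 9) + 3)) = -280] -4 out front; divide by -4. So div: 5*((x + 9) + 3) = 70.
Step 3. [5*((x + 9) + 3) = 70] 5 out front; divide by 5 ⇒ div: (x + 9) + 3 = 14.
Step 4. [(x + 9) + 3 = 14] the outer +3 inverts by subtracting 3 ⇒ sub: x + 9 = 11.
Step 5. [x + 9 = 11] peel the +9: subtract 9 from each side. So sub: x = 2.

Answer: x ∈ {2}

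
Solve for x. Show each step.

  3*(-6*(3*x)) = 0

Step 1. [3*(-6*(3*x)) = 0] leading coefficient 3: divide by 3 ⇒ div: -6*(3*x) = 0.
Step 2. [-6*(3*x) = 0] LHS = -6·(…); ÷-6 both sides ⇒ div: 3*x = 0.
Step 3. [3*x = 0] 3 out front; divide by 3, so div: x = 0.

Answer: x ∈ {0}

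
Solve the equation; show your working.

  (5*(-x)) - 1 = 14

Step 1. [(5*(-x)) - 1 = 14] -1 is outermost — add 1 both sides ⇒ sub: 5*(-x) = 15.
Step 2. [5*(-x) = 15] LHS = 5·(…); ÷5 both sides, so div: -x = 3.
Step 3. [-x = 3] flip signs both sides. So neg: x = -3.

Answer: x ∈ {-3}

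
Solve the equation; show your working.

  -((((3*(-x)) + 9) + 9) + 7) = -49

Step 1. [-((((3*(-x)) + 9) + 9) + 7) = -49] leading − — multiply by −1, so neg: (((3*(-x)) + 9) + 9) + 7 = 49.
Step 2. [(((3*(-x)) + 9) + 9) + 7 = 49] 7 comes off first (subtract 7). So sub: ((3*(-x)) + 9) + 9 = 42.
Step 3. [((3*(-x)) + 9) + 9 = 42] peel the +9: subtract 9 from each side, so sub: (3*(-x)) + 9 = 33.
Step 4. [(3*(-x)) + 9 = 33] 3 | LHS and 3 | 33: pull 3 out, so factor: (-x) + 3 = 11.
Step 5. [(-x) + 3 = 11] 3 comes off first (subtract 3) ⇒ sub: -x = 8.
Step 6. [-x = 8] leading − — multiply by −1 ⇒ neg: x = -8.

Answer: x ∈ {-8}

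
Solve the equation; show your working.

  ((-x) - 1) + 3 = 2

Step 1. [((-x) - 1) + 3 = 2] subtract 3: x sits inside (… + 3) ⇒ sub: (-x) - 1 = -1.
Step 2. [(-x) - 1 = -1] -1 is outermost — add 1 both sides. So sub: -x = 0.
Step 3. [-x = 0] leading − — multiply by −1, so neg: x = 0.

Answer: x ∈ {0}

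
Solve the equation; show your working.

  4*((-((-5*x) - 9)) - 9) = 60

Step 1. [4*((-((-5*x) - 9)) - 9) = 60] 4 out front; divide by 4 ⇒ div: (-((-5*x) - 9)) - 9 = 15.
Step 2. [(-((-5*x) - 9)) - 9 = 15] add 9: x sits inside (… - 9), so sub: -((-5*x) - 9) = 24.
Step 3. [-((-5*x) - 9) = 24] flip signs both sides, so neg: (-5*x) - 9 = -24.
Step 4. [(-5*x) - 9 = -24] peel the -9: add 9 from each side. So sub: -5*x = -15.
Step 5. [-5*x = -15] LHS = -5·(…); ÷-5 both sides ⇒ div: x = 3.

Answer: x ∈ {3}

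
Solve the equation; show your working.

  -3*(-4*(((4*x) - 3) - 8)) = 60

Step 1. [-3*(-4*(((4*x) - 3) - 8)) = 60] leading coefficient -3: divide by -3. So div: -4*(((4*x) - 3) - 8) = -20.
Step 2. [-4*(((4*x) - 3) - 8) = -20] divide by the outer -4. So div: ((4*x) - 3) - 8 = 5.
Step 3. [((4*x) - 3) - 8 = 5] the outer -8 inverts by adding 8. So sub: (4*x) - 3 = 13.
Step 4. [(4*x) - 3 = 13] peel the -3: add 3 from each side. So sub: 4*x = 16.
Step 5. [4*x = 16] LHS = 4·(…); ÷4 both sides. So div: x = 4.

Answer: x ∈ {4}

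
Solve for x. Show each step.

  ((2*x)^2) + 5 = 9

Step 1. [((2*x)^2) + 5 = 9] +5 is outermost — subtract 5 both sides ⇒ sub: (2*x)^2 = 4.
Step 2. [(2*x)^2 = 4] 4 ≥ 0, LHS is (·)² — take ±√, so sqrt: 2*x = 2 or -2.
Step 3. [2*x = 2 or -2] 2 out front; divide by 2 ⇒ div: x = 1 or -1.

Answer: x ∈ {-1, 1}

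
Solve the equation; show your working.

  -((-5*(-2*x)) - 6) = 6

Step 1. [-((-5*(-2*x)) - 6) = 6] leading − — multiply by −1 ⇒ neg: (-5*(-2*x)) - 6 = -6.
Step 2. [(-5*(-2*x)) - 6 = -6] add 6: x sits inside (… - 6) ⇒ sub: -5*(-2*x) = 0.
Step 3. [-5*(-2*x) = 0] divide by the outer -5. So div: -2*x = 0.
Step 4. [-2*x = 0] -2 out front; divide by -2 ⇒ div: x = 0.

Answer: x ∈ {0}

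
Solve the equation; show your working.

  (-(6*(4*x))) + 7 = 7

Step 1. [(-(6*(4*x))) + 7 = 7] peel the +7: subtract 7 from each side ⇒ sub: -(6*(4*x)) = 0.
Step 2. [-(6*(4*x)) = 0] flip signs both sides ⇒ neg: 6*(4*x) = 0.
Step 3. [6*(4*x) = 0] LHS = 6·(…); ÷6 both sides ⇒ div: 4*x = 0.
Step 4. [4*x = 0] 4 out front; divide by 4. So div: x = 0.

Answer: x ∈ {0}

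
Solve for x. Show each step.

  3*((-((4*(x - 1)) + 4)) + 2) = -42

Step 1. [3*((-((4*(x - 1)) + 4)) + 2) = -42] 3 out front; divide by 3 ⇒ div: (-((4*(x - 1)) + 4)) + 2 = -14.
Step 2. [(-((4*(x - 1)) + 4)) + 2 = -14] subtract 2: x sits inside (… + 2) ⇒ sub: -((4*(x - 1)) + 4) = -16.
Step 3. [-((4*(x - 1)) + 4) = -16] LHS negated; negate both sides. So neg: (4*(x - 1)) + 4 = 16.
Step 4. [(4*(x - 1)) + 4 = 16] common factor 4 (LHS and 16) — divide through, so factor: (x - 1) + 1 = 4.
Step 5. [(x - 1) + 1 = 4] peel the +1: subtract 1 from each side, so sub: x - 1 = 3.
Step 6. [x - 1 = 3] add 1: x sits inside (… - 1) ⇒ sub: x = 4.

Answer: x ∈ {4}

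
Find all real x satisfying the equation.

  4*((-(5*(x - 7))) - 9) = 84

Step 1. [4*((-(5*(x - 7))) - 9) = 84] 4 out front; divide by 4 ⇒ div: (-(5*(x - 7))) - 9 = 21.
Step 2. [(-(5*(x - 7))) - 9 = 21] peel the -9: add 9 from each side ⇒ sub: -(5*(x - 7)) = 30.
Step 3. [-(5*(x - 7)) = 30] flip signs both sides ⇒ neg: 5*(x - 7) = -30.
Step 4. [5*(x - 7) = -30] divide by the outer 5 ⇒ div: x - 7 = -6.
Step 5. [x - 7 = -6] add 7: x sits inside (… - 7). So sub: x = 1.

Answer: x ∈ {1}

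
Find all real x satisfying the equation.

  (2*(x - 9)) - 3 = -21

Step 1. [(2*(x - 9)) - 3 = -21] -3 is outermost — add 3 both sides, so sub: 2*(x - 9) = -18.
Step 2. [2*(x - 9) = -18] 2 out front; divide by 2, so div: x - 9 = -9.
Step 3. [x - 9 = -9] the outer -9 inverts by adding 9, so sub: x = 0.

Answer: x ∈ {0}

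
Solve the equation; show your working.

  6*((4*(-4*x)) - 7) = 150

Step 1. [6*((4*(-4*x)) - 7) = 150] leading coefficient 6: divide by 6 ⇒ div: (4*(-4*x)) - 7 = 25.
Step 2. [(4*(-4*x)) - 7 = 25] -7 is outermost — add 7 both sides, so sub: 4*(-4*x) = 32.
Step 3. [4*(-4*x) = 32] 4·(inner) — divide through by 4. So div: -4*x = 8.
Step 4. [-4*x = 8] -4 out front; divide by -4, so div: x = -2.

Answer: x ∈ {-2}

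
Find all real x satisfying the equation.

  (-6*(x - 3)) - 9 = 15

Step 1. [(-6*(x - 3)) - 9 = 15] peel the -9: add 9 from each side, so sub: -6*(x - 3) = 24.
Step 2. [-6*(x - 3) = 24] leading coefficient -6: divide by -6 ⇒ div: x - 3 = -4.
Step 3. [x - 3 = -4] peel the -3: add 3 from each side. So sub: x = -1.

Answer: x ∈ {-1}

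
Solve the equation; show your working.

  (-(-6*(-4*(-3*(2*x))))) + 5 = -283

Step 1. [(-(-6*(-4*(-3*(2*x))))) + 5 = -283] the outer +5 inverts by subtracting 5, so sub: -(-6*(-4*(-3*(2*x)))) = -288.
Step 2. [-(-6*(-4*(-3*(2*x)))) = -288] leading − — multiply by −1. So neg: -6*(-4*(-3*(2*x))) = 288.
Step 3. [-6*(-4*(-3*(2*x))) = 288] divide by the outer -6 ⇒ div: -4*(-3*(2*x)) = -48.
Step 4. [-4*(-3*(2*x)) = -48] LHS = -4·(…); ÷-4 both sides. So div: -3*(2*x) = 12.
Step 5. [-3*(2*x) = 12] -3·(inner) — divide through by -3 ⇒ div: 2*x = -4.
Step 6. [2*x = -4] 2 out front; divide by 2, so div: x = -2.

Answer: x ∈ {-2}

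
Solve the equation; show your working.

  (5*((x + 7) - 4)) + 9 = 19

Step 1. [(5*((x + 7) - 4)) + 9 = 19] 9 comes off first (subtract 9), so sub: 5*((x + 7) - 4) = 10.
Step 2. [5*((x + 7) - 4) = 10] 5 out front; divide by 5. So div: (x + 7) - 4 = 2.
Step 3. [(x + 7) - 4 = 2] 4 comes off first (add 4) ⇒ sub: x + 7 = 6.
Step 4. [x + 7 = 6] peel the +7: subtract 7 from each side, so sub: x = -1.

Answer: x ∈ {-1}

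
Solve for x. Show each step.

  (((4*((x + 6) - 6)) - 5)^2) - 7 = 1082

Step 1. [(((4*((x + 6) - 6)) - 5)^2) - 7 = 1082] peel the -7: add 7 from each side ⇒ sub: ((4*((x + 6) - 6)) - 5)^2 = 1089.
Step 2. [((4*((x + 6) - 6)) - 5)^2 = 1089] √ both sides: 1089 ≥ 0 gives two branches. So sqrt: (4*((x + 6) - 6)) - 5 = 33 or -33.
Step 3. [(4*((x + 6) - 6)) - 5 = 33 or -33] peel the -5: add 5 from each side, so sub: 4*((x + 6) - 6) = 38 or -28.
Step 4. [4*((x + 6) - 6) = 38 or -28] 4 out front; divide by 4, so div: (x + 6) - 6 = 19/2 or -7.
Step 5. [(x + 6) - 6 = 19/2 or -7] -6 is outermost — add 6 both sides. So sub: x + 6 = 31/2 or -1.
Step 6. [x + 6 = 31/2 or -1] +6 is outermost — subtract 6 both sides ⇒ sub: x = 19/2 or -7.

Answer: x ∈ {-7, 19/2}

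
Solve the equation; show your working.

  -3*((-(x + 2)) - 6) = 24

Step 1. [-3*((-(x + 2)) - 6) = 24] LHS = -3·(…); ÷-3 both sides. So div: (-(x + 2)) - 6 = -8.
Step 2. [(-(x + 2)) - 6 = -8] peel the -6: add 6 from each side, so sub: -(x + 2) = -2.
Step 3. [-(x + 2) = -2] LHS negated; negate both sides ⇒ neg: x + 2 = 2.
Step 4. [x + 2 = 2] +2 is outermost — subtract 2 both sides, so sub: x = 0.

Answer: x ∈ {0}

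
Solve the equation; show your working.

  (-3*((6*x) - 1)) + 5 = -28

Step 1. [(-3*((6*x) - 1)) + 5 = -28] 5 comes off first (subtract 5). So sub: -3*((6*x) - 1) = -33.
Step 2. [-3*((6*x) - 1) = -33] divide by the outer -3, so div: (6*x) - 1 = 11.
Step 3. [(6*x) - 1 = 11] 1 comes off first (add 1), so sub: 6*x = 12.
Step 4. [6*x = 12] leading coefficient 6: divide by 6, so div: x = 2.

Answer: x ∈ {2}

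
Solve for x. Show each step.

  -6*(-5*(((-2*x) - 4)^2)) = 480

Step 1. [-6*(-5*(((-2*x) - 4)^2)) = 480] LHS = -6·(…); ÷-6 both sides, so div: -5*(((-2*x) - 4)^2) = -80.
Step 2. [-5*(((-2*x) - 4)^2) = -80] LHS = -5·(…); ÷-5 both sides ⇒ div: ((-2*x) - 4)^2 = 16.
Step 3. [((-2*x) - 4)^2 = 16] √ both sides: 16 ≥ 0 gives two branches. So sqrt: (-2*x) - 4 = 4 or -4.
Step 4. [(-2*x) - 4 = 4 or -4] -2 | LHS and -2 | 4 or -4: pull -2 out, so factor: x + 2 = -2 or 2.
Step 5. [x + 2 = -2 or 2] 2 comes off first (subtract 2). So sub: x = -4 or 0.

Answer: x ∈ {-4, 0}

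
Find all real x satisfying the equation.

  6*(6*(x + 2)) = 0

Step 1. [6*(6*(x + 2)) = 0] 6·(inner) — divide through by 6, so div: 6*(x + 2) = 0.
Step 2. [6*(x + 2) = 0] divide by the outer 6, so div: x + 2 = 0.
Step 3. [x + 2 = 0] 2 comes off first (subtract 2) ⇒ sub: x = -2.

Answer: x ∈ {-2}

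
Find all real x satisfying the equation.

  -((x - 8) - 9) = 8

Step 1. [-((x - 8) - 9) = 8] LHS negated; negate both sides. So neg: (x - 8) - 9 = -8.
Step 2. [(x - 8) - 9 = -8] 9 comes off first (add 9) ⇒ sub: x - 8 = 1.
Step 3. [x - 8 = 1] 8 comes off first (add 8), so sub: x = 9.

Answer: x ∈ {9}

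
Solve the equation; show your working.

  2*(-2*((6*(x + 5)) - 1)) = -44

Step 1. [2*(-2*((6*(x + 5)) - 1)) = -44] 2·(inner) — divide through by 2. So div: -2*((6*(x + 5)) - 1) = -22.
Step 2. [-2*((6*(x + 5)) - 1) = -22] divide by the outer -2, so div: (6*(x + 5)) - 1 = 11.
Step 3. [(6*(x + 5)) - 1 = 11] the outer -1 inverts by adding 1. So sub: 6*(x + 5) = 12.
Step 4. [6*(x + 5) = 12] 6 out front; divide by 6. So div: x + 5 = 2.
Step 5. [x + 5 = 2] subtract 5: x sits inside (… + 5) ⇒ sub: x = -3.

Answer: x ∈ {-3}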